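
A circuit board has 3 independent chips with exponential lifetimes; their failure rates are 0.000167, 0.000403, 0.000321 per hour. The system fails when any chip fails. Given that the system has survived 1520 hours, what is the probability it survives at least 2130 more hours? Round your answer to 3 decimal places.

0.150

Time to first failure ~ Exp(Σλ) with Σλ = 0.000891.
By memorylessness, P(T > 1520+2130 | T > 1520) = P(T > 2130) = e^(−0.000891·2130) ≈ 0.150.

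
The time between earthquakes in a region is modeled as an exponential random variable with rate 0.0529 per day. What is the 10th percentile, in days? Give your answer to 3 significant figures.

1.99

Set 1 − e^(−λt) = 0.1, so t = −ln(0.9)/λ = 0.10536/0.0529 ≈ 1.99169 days.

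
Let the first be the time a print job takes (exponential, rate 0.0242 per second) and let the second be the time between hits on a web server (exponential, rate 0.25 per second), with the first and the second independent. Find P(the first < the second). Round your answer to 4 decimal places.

0.0883

λ_1 = 0.0242, λ_2 = 0.25.
For independent exponentials, P(the first < the second) = λ_1/(λ_1+λ_2) = 0.0242/0.2742 ≈ 0.0883.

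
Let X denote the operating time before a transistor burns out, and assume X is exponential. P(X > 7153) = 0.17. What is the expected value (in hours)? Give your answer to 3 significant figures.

e^(−λ·7153) = 0.17 ⇒ λ = −ln(0.17)/7153 = 0.000247722.
Mean = 1/λ = 4036.78 hours.

4040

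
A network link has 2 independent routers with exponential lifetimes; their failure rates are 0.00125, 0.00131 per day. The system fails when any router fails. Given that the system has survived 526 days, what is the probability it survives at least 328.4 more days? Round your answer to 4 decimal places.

0.4314

Time to first failure ~ Exp(Σλ) with Σλ = 0.00256.
By memorylessness, P(T > 526+328.4 | T > 526) = P(T > 328.4) = e^(−0.00256·328.4) ≈ 0.4314.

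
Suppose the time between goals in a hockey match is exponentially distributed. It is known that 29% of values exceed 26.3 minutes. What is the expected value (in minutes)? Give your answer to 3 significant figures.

21.2

e^(−λ·26.3) = 0.29 ⇒ λ = −ln(0.29)/26.3 = 0.0470675.
Mean = 1/λ = 21.2461 minutes.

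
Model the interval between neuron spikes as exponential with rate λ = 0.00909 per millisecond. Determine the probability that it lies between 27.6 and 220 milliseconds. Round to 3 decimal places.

P(27.6 < X < 220) = e^(−λ·27.6) − e^(−λ·220) = 0.77811 − 0.13536 ≈ 0.643.

0.643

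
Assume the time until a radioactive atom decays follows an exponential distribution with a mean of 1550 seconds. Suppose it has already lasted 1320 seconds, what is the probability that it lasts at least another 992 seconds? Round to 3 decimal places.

The rate is λ = 1/1550 = 0.000645161 per second.
The exponential is memoryless, so the remaining time is again Exp(λ): the condition X > 1320 is irrelevant.
P(X > 992) = e^(−0.64) ≈ 0.527.

0.527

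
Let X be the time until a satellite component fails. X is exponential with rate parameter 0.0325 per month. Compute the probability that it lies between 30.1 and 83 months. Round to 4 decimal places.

P(30.1 < X < 83) = e^(−λ·30.1) − e^(−λ·83) = 0.37597 − 0.06737 ≈ 0.3086.

0.3086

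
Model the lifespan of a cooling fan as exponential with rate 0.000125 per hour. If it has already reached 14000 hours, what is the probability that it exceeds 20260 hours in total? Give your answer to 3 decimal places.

0.457

By the memoryless property, P(X > 14000+6260 | X > 14000) = P(X > 6260).
P(X > 6260) = e^(−0.7825) ≈ 0.457.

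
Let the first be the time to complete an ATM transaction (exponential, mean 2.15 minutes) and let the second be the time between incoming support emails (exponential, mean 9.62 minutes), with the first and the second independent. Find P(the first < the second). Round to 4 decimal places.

0.8173

λ_1 = 1/2.15 = 0.465116, λ_2 = 1/9.62 = 0.10395.
For independent exponentials, P(the first < the second) = λ_1/(λ_1+λ_2) = 0.465116/0.569066 ≈ 0.8173.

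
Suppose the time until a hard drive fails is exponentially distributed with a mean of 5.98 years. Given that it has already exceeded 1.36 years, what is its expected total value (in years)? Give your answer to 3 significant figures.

The rate is λ = 1/5.98 = 0.167224 per year.
By memorylessness, E[X | X > 1.36] = 1.36 + 1/λ = 1.36 + 5.98 = 7.34 years.

7.34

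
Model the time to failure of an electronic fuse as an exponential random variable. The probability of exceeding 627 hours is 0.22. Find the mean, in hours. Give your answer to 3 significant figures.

414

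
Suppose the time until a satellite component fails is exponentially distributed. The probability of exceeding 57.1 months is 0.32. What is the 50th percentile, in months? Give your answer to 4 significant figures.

34.74

e^(−λ·57.1) = 0.32 ⇒ λ = −ln(0.32)/57.1 = 0.0199551.
50th percentile: 1 − e^(−λt) = 0.5, t = −ln(0.5)/λ = 34.7354 months.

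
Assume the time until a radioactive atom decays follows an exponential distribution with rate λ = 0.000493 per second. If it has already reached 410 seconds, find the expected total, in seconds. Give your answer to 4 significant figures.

By memorylessness, E[X | X > 410] = 410 + 1/λ = 410 + 2028.4 = 2438.4 seconds.

2438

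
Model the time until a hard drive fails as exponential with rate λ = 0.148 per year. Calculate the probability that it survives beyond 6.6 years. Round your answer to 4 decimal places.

P(X > 6.6) = e^(−λ·6.6) = e^(−0.9768) ≈ 0.3765.

0.3765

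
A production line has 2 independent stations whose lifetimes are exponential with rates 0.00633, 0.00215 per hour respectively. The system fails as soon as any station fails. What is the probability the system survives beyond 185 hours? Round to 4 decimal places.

0.2083

The time to first failure is exponential with rate Σλ = 0.00633 + 0.00215 = 0.00848.
P(min > 185) = e^(−0.00848·185) = e^(−1.5688) ≈ 0.2083.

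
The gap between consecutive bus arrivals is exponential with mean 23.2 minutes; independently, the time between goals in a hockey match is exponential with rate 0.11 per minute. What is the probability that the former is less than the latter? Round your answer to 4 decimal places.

0.2815

λ_1 = 1/23.2 = 0.0431034, λ_2 = 0.11.
For independent exponentials, P(the former < the latter) = λ_1/(λ_1+λ_2) = 0.0431034/0.153103 ≈ 0.2815.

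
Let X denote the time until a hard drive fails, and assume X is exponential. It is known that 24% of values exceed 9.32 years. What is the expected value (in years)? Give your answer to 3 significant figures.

6.53

e^(−λ·9.32) = 0.24 ⇒ λ = −ln(0.24)/9.32 = 0.153124.
Mean = 1/λ = 6.53065 years.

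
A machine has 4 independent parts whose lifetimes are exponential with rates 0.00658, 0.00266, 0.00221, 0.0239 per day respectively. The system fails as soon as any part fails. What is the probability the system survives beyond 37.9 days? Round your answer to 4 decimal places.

0.2619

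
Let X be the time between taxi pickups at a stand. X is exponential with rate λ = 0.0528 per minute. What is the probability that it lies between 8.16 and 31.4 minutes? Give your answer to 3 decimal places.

0.459

P(8.16 < X < 31.4) = e^(−λ·8.16) − e^(−λ·31.4) = 0.64996 − 0.19053 ≈ 0.459.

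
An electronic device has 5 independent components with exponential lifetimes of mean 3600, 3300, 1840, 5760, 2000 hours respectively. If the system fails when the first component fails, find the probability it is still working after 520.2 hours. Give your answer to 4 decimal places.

The first failure time is exponential with rate Σλ_i = 1/3600 + 1/3300 + 1/1840 + 1/5760 + 1/2000 = 0.0017979 per hour.
P(min > 520.2) = e^(−0.0017979·520.2) = e^(−0.93527) ≈ 0.3925.

0.3925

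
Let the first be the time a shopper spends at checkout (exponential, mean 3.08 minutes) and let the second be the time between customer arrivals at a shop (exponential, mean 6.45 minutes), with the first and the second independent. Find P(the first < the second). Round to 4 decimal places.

0.6768

λ_1 = 1/3.08 = 0.324675, λ_2 = 1/6.45 = 0.155039.
For independent exponentials, P(the first < the second) = λ_1/(λ_1+λ_2) = 0.324675/0.479714 ≈ 0.6768.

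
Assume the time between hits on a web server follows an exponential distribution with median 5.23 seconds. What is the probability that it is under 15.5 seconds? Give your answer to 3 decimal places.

0.872

For an exponential, median = ln(2)/λ, so λ = ln 2 / 5.23 = 0.132533 per second.
P(X ≤ 15.5) = 1 − e^(−λ·15.5) = 1 − e^(−2.0543) ≈ 0.872.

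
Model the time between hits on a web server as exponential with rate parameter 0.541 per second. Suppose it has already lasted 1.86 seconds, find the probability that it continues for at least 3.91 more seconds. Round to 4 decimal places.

0.1206

The exponential is memoryless, so the remaining time is again Exp(λ): the condition X > 1.86 is irrelevant.
P(X > 3.91) = e^(−2.1153) ≈ 0.1206.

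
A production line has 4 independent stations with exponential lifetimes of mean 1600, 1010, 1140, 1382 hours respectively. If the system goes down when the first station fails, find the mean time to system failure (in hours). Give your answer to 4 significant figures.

311.0

The first failure time is exponential with rate Σλ_i = 1/1600 + 1/1010 + 1/1140 + 1/1382 = 0.00321588 per hour.
E[min] = 1/Σλ = 1/0.00321588 = 310.957 hours.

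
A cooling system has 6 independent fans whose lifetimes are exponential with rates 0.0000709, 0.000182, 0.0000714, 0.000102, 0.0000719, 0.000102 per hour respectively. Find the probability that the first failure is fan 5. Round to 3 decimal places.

The time to first failure is exponential with rate Σλ = 0.0000709 + 0.000182 + 0.0000714 + 0.000102 + 0.0000719 + 0.000102 = 0.0006002.
P(fan 5 first) = λ_5/Σλ = 0.0000719/0.0006002 ≈ 0.120.

0.120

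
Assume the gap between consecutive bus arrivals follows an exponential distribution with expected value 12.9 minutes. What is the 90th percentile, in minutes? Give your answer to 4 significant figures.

The rate is λ = 1/12.9 = 0.0775194 per minute.
Set 1 − e^(−λt) = 0.9, so t = −ln(0.1)/λ = 2.3026/0.0775194 ≈ 29.7033 minutes.

29.70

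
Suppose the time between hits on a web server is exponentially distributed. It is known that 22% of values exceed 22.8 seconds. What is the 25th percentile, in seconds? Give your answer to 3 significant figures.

4.33

e^(−λ·22.8) = 0.22 ⇒ λ = −ln(0.22)/22.8 = 0.0664091.
25th percentile: 1 − e^(−λt) = 0.25, t = −ln(0.75)/λ = 4.33197 seconds.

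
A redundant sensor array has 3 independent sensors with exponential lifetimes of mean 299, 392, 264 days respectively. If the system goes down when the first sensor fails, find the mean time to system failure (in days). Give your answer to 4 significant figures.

The first failure time is exponential with rate Σλ_i = 1/299 + 1/392 + 1/264 = 0.00968338 per day.
E[min] = 1/Σλ = 1/0.00968338 = 103.27 days.

103.3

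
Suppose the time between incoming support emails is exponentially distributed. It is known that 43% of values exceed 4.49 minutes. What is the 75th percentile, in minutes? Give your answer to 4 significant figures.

e^(−λ·4.49) = 0.43 ⇒ λ = −ln(0.43)/4.49 = 0.187967.
75th percentile: 1 − e^(−λt) = 0.75, t = −ln(0.25)/λ = 7.37522 minutes.

7.375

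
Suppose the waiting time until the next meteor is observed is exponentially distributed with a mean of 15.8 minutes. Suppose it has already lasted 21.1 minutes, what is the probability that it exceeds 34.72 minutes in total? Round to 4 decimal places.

0.4223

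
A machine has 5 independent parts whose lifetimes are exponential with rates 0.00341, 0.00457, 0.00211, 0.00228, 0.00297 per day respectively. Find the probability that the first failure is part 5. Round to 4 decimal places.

The time to first failure is exponential with rate Σλ = 0.00341 + 0.00457 + 0.00211 + 0.00228 + 0.00297 = 0.01534.
P(part 5 first) = λ_5/Σλ = 0.00297/0.01534 ≈ 0.1936.

0.1936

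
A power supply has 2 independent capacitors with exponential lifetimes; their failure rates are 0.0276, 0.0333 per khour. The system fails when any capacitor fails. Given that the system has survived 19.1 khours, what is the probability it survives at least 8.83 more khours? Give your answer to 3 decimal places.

0.584

Time to first failure ~ Exp(Σλ) with Σλ = 0.0609.
By memorylessness, P(T > 19.1+8.83 | T > 19.1) = P(T > 8.83) = e^(−0.0609·8.83) ≈ 0.584.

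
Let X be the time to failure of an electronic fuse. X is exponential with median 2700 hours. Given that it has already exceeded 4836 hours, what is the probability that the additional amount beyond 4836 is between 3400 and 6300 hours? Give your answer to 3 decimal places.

0.219

For an exponential, median = ln(2)/λ, so λ = ln 2 / 2700 = 0.000256721 per hour.
Memoryless: the residual past 4836 is again Exp(λ).
P(3400 < residual < 6300) = e^(−λ·3400) − e^(−λ·6300) = 0.41776 − 0.19843 ≈ 0.219.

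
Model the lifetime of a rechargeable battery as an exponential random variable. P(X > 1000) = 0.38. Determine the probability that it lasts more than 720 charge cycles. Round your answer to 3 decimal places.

e^(−λ·1000) = 0.38 ⇒ λ = −ln(0.38)/1000 = 0.000967584.
P(X > 720) = e^(−0.000967584·720) = e^(−0.69666) ≈ 0.498.

0.498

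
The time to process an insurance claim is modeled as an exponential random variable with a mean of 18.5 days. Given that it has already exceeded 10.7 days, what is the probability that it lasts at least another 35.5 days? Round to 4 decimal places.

The rate is λ = 1/18.5 = 0.0540541 per day.
By the memoryless property, P(X > 10.7+35.5 | X > 10.7) = P(X > 35.5).
P(X > 35.5) = e^(−1.9189) ≈ 0.1468.

0.1468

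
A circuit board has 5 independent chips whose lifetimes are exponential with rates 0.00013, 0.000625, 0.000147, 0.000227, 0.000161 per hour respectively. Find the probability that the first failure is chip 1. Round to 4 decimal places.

0.1008

The time to first failure is exponential with rate Σλ = 0.00013 + 0.000625 + 0.000147 + 0.000227 + 0.000161 = 0.00129.
P(chip 1 first) = λ_1/Σλ = 0.00013/0.00129 ≈ 0.1008.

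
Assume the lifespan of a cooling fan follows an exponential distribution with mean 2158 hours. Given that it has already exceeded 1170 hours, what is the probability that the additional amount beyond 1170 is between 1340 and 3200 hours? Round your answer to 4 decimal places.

0.3104

The rate is λ = 1/2158 = 0.000463392 per hour.
Memoryless: the residual past 1170 is again Exp(λ).
P(1340 < residual < 3200) = e^(−λ·1340) − e^(−λ·3200) = 0.53744 − 0.22699 ≈ 0.3104.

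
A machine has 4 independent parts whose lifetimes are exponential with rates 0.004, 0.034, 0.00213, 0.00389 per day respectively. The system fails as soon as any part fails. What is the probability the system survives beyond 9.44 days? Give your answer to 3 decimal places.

The time to first failure is exponential with rate Σλ = 0.004 + 0.034 + 0.00213 + 0.00389 = 0.04402.
P(min > 9.44) = e^(−0.04402·9.44) = e^(−0.41555) ≈ 0.660.

0.660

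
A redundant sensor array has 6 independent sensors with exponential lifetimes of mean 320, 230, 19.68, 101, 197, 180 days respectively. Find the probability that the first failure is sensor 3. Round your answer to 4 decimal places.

0.6447

Rates: λ_i = 1/mean_i → 0.003125, 0.00434783, 0.050813, 0.00990099, 0.00507614, 0.00555556; Σλ = 0.0788185.
P(sensor 3 first) = λ_3/Σλ = 0.050813/0.0788185 ≈ 0.6447.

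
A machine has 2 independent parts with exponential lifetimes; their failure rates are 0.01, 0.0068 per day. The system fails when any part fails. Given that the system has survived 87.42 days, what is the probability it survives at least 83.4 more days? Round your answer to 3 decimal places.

0.246

Time to first failure ~ Exp(Σλ) with Σλ = 0.0168.
By memorylessness, P(T > 87.42+83.4 | T > 87.42) = P(T > 83.4) = e^(−0.0168·83.4) ≈ 0.246.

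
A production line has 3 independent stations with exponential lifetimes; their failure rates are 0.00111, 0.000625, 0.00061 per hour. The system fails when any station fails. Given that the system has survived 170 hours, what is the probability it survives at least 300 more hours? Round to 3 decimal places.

Time to first failure ~ Exp(Σλ) with Σλ = 0.002345.
By memorylessness, P(T > 170+300 | T > 170) = P(T > 300) = e^(−0.002345·300) ≈ 0.495.

0.495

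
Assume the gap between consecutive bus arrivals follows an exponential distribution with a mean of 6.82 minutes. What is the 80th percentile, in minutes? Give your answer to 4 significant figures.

10.98

The rate is λ = 1/6.82 = 0.146628 per minute.
Set 1 − e^(−λt) = 0.8, so t = −ln(0.2)/λ = 1.6094/0.146628 ≈ 10.9764 minutes.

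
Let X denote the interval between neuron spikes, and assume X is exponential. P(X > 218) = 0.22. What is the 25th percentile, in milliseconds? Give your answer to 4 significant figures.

e^(−λ·218) = 0.22 ⇒ λ = −ln(0.22)/218 = 0.00694554.
25th percentile: 1 − e^(−λt) = 0.25, t = −ln(0.75)/λ = 41.4197 milliseconds.

41.42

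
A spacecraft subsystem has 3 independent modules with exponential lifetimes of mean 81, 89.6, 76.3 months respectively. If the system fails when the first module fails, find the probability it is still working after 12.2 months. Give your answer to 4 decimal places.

0.6398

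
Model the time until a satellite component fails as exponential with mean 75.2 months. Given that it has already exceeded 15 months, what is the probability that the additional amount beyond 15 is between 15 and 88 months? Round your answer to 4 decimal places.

The rate is λ = 1/75.2 = 0.0132979 per month.
Memoryless: the residual past 15 is again Exp(λ).
P(15 < residual < 88) = e^(−λ·15) − e^(−λ·88) = 0.81917 − 0.31030 ≈ 0.5089.

0.5089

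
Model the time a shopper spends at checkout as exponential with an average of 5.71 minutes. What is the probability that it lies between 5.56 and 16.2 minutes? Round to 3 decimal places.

The rate is λ = 1/5.71 = 0.175131 per minute.
P(5.56 < X < 16.2) = e^(−λ·5.56) − e^(−λ·16.2) = 0.37767 − 0.05859 ≈ 0.319.

0.319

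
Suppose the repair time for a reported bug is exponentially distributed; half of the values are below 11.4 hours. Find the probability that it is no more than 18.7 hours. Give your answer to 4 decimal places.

0.6792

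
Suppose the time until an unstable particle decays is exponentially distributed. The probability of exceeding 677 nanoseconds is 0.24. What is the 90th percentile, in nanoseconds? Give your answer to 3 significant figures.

1090

e^(−λ·677) = 0.24 ⇒ λ = −ln(0.24)/677 = 0.002108.
90th percentile: 1 − e^(−λt) = 0.9, t = −ln(0.1)/λ = 1092.31 nanoseconds.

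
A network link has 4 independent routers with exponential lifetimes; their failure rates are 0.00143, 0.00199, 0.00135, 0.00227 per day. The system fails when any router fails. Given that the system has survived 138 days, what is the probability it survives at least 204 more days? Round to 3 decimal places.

0.238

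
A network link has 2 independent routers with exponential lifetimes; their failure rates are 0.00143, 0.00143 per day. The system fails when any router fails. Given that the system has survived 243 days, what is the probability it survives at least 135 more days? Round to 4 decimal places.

0.6797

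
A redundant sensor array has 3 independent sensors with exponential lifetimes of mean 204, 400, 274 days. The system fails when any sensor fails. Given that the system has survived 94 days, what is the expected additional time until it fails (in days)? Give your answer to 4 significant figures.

First-failure rate Σλ = 1/204 + 1/400 + 1/274 = 0.0110516.
By memorylessness the expected residual is 1/Σλ = 90.4847 days, regardless of the 94 already elapsed.

90.48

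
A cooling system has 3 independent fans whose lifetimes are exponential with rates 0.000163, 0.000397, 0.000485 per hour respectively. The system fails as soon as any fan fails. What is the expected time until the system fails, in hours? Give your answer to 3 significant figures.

The time to first failure is exponential with rate Σλ = 0.000163 + 0.000397 + 0.000485 = 0.001045.
E[min] = 1/Σλ = 1/0.001045 = 956.938 hours.

957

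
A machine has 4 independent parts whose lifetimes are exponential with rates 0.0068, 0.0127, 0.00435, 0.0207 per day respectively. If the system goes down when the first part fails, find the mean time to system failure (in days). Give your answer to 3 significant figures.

The time to first failure is exponential with rate Σλ = 0.0068 + 0.0127 + 0.00435 + 0.0207 = 0.04455.
E[min] = 1/Σλ = 1/0.04455 = 22.4467 days.

22.4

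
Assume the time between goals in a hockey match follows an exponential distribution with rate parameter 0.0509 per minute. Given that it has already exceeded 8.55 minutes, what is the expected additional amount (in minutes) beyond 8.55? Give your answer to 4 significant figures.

19.65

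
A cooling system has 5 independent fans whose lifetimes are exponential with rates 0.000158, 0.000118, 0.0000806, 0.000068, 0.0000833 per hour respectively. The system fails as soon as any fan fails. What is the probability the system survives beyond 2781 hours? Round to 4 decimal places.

0.2435

The time to first failure is exponential with rate Σλ = 0.000158 + 0.000118 + 0.0000806 + 0.000068 + 0.0000833 = 0.0005079.
P(min > 2781) = e^(−0.0005079·2781) = e^(−1.4125) ≈ 0.2435.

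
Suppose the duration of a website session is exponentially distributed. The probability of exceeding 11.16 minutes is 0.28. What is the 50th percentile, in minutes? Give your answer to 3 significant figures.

e^(−λ·11.16) = 0.28 ⇒ λ = −ln(0.28)/11.16 = 0.114065.
50th percentile: 1 − e^(−λt) = 0.5, t = −ln(0.5)/λ = 6.07677 minutes.

6.08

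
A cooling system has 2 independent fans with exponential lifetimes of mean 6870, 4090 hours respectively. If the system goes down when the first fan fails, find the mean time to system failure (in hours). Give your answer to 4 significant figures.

2564

The first failure time is exponential with rate Σλ_i = 1/6870 + 1/4090 = 0.000390059 per hour.
E[min] = 1/Σλ = 1/0.000390059 = 2563.71 hours.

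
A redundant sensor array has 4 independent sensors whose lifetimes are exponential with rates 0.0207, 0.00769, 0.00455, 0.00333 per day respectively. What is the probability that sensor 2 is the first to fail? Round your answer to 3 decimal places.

The time to first failure is exponential with rate Σλ = 0.0207 + 0.00769 + 0.00455 + 0.00333 = 0.03627.
P(sensor 2 first) = λ_2/Σλ = 0.00769/0.03627 ≈ 0.212.

0.212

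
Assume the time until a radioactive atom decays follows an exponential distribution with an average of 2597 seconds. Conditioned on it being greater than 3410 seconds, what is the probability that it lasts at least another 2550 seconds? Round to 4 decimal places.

The rate is λ = 1/2597 = 0.00038506 per second.
The exponential is memoryless, so the remaining time is again Exp(λ): the condition X > 3410 is irrelevant.
P(X > 2550) = e^(−0.9819) ≈ 0.3746.

0.3746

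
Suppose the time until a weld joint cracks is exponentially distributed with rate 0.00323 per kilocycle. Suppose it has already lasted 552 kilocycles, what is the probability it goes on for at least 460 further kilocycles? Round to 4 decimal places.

0.2263

The exponential is memoryless, so the remaining time is again Exp(λ): the condition X > 552 is irrelevant.
P(X > 460) = e^(−1.4858) ≈ 0.2263.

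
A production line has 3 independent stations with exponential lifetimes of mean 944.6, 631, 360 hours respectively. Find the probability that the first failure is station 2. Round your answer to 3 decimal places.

Rates: λ_i = 1/mean_i → 0.00105865, 0.00158479, 0.00277778; Σλ = 0.00542121.
P(station 2 first) = λ_2/Σλ = 0.00158479/0.00542121 ≈ 0.292.

0.292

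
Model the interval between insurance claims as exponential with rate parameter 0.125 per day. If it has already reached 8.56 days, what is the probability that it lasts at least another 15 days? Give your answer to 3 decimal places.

0.153

By the memoryless property, P(X > 8.56+15 | X > 8.56) = P(X > 15).
P(X > 15) = e^(−1.875) ≈ 0.153.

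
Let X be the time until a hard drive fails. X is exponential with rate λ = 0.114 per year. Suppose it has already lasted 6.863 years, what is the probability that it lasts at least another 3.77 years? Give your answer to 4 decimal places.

P(X > s+t | X > s) = e^(−λ(s+t))/e^(−λs) = e^(−λt), independent of s = 6.863.
P(X > 3.77) = e^(−0.42978) ≈ 0.6507.

0.6507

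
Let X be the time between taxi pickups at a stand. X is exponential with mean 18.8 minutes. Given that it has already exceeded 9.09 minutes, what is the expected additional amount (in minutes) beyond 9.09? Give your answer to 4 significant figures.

The rate is λ = 1/18.8 = 0.0531915 per minute.
By memorylessness, the remaining amount past any threshold is again Exp(λ) with mean 1/λ = 18.8 minutes.

18.80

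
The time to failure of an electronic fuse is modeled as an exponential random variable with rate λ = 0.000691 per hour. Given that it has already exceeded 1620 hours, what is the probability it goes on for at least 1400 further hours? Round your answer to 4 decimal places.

0.3801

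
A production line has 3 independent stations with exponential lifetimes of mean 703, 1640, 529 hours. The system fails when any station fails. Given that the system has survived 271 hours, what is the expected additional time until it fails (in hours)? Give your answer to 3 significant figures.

255

First-failure rate Σλ = 1/703 + 1/1640 + 1/529 = 0.00392259.
By memorylessness the expected residual is 1/Σλ = 254.934 hours, regardless of the 271 already elapsed.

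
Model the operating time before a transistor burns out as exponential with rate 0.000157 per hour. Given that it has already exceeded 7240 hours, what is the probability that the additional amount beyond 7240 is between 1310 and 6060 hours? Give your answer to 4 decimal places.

Memoryless: the residual past 7240 is again Exp(λ).
P(1310 < residual < 6060) = e^(−λ·1310) − e^(−λ·6060) = 0.81410 − 0.38619 ≈ 0.4279.

0.4279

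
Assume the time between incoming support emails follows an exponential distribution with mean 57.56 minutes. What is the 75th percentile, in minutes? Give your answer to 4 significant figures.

The rate is λ = 1/57.56 = 0.0173732 per minute.
Set 1 − e^(−λt) = 0.75, so t = −ln(0.25)/λ = 1.3863/0.0173732 ≈ 79.7951 minutes.

79.80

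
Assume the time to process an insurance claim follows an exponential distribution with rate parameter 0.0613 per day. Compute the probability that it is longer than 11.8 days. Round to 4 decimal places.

P(X > 11.8) = e^(−λ·11.8) = e^(−0.72334) ≈ 0.4851.

0.4851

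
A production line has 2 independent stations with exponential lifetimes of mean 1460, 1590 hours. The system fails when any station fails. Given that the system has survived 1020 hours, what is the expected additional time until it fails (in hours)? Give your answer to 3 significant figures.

First-failure rate Σλ = 1/1460 + 1/1590 = 0.00131386.
By memorylessness the expected residual is 1/Σλ = 761.115 hours, regardless of the 1020 already elapsed.

761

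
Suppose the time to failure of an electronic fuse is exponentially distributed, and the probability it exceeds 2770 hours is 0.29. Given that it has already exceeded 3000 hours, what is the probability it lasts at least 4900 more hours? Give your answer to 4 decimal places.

From e^(−λ·2770) = 0.29, λ = −ln(0.29)/2770 = 0.000446886.
Memoryless: P(X > 3000+4900 | X > 3000) = P(X > 4900) = e^(−0.000446886·4900) ≈ 0.1119.

0.1119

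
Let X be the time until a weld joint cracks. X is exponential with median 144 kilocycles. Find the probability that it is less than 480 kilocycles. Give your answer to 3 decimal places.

0.901

For an exponential, median = ln(2)/λ, so λ = ln 2 / 144 = 0.00481352 per kilocycle.
P(X ≤ 480) = 1 − e^(−λ·480) = 1 − e^(−2.3105) ≈ 0.901.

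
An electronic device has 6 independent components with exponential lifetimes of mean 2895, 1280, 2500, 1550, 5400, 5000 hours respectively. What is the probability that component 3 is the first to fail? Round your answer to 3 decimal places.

0.156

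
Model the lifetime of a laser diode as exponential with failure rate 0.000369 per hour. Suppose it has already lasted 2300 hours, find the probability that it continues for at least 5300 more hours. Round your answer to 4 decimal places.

0.1415

By the memoryless property, P(X > 2300+5300 | X > 2300) = P(X > 5300).
P(X > 5300) = e^(−1.9557) ≈ 0.1415.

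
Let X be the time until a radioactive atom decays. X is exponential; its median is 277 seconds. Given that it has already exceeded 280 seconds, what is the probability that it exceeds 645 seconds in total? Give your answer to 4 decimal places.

For an exponential, median = ln(2)/λ, so λ = ln 2 / 277 = 0.00250234 per second.
P(X > s+t | X > s) = e^(−λ(s+t))/e^(−λs) = e^(−λt), independent of s = 280.
P(X > 365) = e^(−0.91335) ≈ 0.4012.

0.4012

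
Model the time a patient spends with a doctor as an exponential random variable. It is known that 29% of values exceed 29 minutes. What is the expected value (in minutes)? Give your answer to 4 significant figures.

23.43

e^(−λ·29) = 0.29 ⇒ λ = −ln(0.29)/29 = 0.0426853.
Mean = 1/λ = 23.4273 minutes.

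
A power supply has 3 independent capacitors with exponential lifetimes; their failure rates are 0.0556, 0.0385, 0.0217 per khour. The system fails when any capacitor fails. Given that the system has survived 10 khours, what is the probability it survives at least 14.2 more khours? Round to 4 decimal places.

0.1931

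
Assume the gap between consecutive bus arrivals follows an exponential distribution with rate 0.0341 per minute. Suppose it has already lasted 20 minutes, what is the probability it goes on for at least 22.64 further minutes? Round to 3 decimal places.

0.462

By the memoryless property, P(X > 20+22.64 | X > 20) = P(X > 22.64).
P(X > 22.64) = e^(−0.77202) ≈ 0.462.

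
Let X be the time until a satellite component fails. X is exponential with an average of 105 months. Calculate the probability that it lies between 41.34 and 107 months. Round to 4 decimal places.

The rate is λ = 1/105 = 0.00952381 per month.
P(41.34 < X < 107) = e^(−λ·41.34) − e^(−λ·107) = 0.67455 − 0.36094 ≈ 0.3136.

0.3136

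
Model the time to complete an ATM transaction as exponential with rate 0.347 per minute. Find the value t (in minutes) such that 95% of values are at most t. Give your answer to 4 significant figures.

8.633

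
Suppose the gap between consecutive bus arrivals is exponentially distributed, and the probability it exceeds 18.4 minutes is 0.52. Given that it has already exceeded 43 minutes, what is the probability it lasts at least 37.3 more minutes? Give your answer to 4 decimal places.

From e^(−λ·18.4) = 0.52, λ = −ln(0.52)/18.4 = 0.0355395.
Memoryless: P(X > 43+37.3 | X > 43) = P(X > 37.3) = e^(−0.0355395·37.3) ≈ 0.2656.

0.2656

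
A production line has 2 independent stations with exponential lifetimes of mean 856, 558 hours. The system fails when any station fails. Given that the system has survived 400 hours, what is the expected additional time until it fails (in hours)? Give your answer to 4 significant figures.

337.8

First-failure rate Σλ = 1/856 + 1/558 = 0.00296034.
By memorylessness the expected residual is 1/Σλ = 337.799 hours, regardless of the 400 already elapsed.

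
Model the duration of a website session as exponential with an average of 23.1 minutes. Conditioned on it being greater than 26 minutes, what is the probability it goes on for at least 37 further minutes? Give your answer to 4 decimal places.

The rate is λ = 1/23.1 = 0.04329 per minute.
P(X > s+t | X > s) = e^(−λ(s+t))/e^(−λs) = e^(−λt), independent of s = 26.
P(X > 37) = e^(−1.6017) ≈ 0.2015.

0.2015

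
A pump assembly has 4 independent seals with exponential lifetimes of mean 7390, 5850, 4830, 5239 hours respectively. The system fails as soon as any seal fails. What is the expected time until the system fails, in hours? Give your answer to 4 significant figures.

The first failure time is exponential with rate Σλ_i = 1/7390 + 1/5850 + 1/4830 + 1/5239 = 0.000704174 per hour.
E[min] = 1/Σλ = 1/0.000704174 = 1420.1 hours.

1420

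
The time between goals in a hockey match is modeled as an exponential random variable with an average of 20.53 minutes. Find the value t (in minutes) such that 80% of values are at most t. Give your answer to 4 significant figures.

The rate is λ = 1/20.53 = 0.0487092 per minute.
Set 1 − e^(−λt) = 0.8, so t = −ln(0.2)/λ = 1.6094/0.0487092 ≈ 33.0418 minutes.

33.04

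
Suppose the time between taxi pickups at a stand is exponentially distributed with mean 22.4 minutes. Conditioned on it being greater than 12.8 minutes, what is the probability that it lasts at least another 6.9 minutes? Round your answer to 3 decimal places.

0.735

The rate is λ = 1/22.4 = 0.0446429 per minute.
By the memoryless property, P(X > 12.8+6.9 | X > 12.8) = P(X > 6.9).
P(X > 6.9) = e^(−0.30804) ≈ 0.735.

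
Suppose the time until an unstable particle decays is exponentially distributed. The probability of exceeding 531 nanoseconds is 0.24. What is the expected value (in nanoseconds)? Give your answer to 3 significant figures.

e^(−λ·531) = 0.24 ⇒ λ = −ln(0.24)/531 = 0.0026876.
Mean = 1/λ = 372.079 nanoseconds.

372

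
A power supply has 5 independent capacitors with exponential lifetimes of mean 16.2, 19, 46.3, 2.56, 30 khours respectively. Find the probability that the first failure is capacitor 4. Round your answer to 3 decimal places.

Rates: λ_i = 1/mean_i → 0.0617284, 0.0526316, 0.0215983, 0.390625, 0.0333333; Σλ = 0.559917.
P(capacitor 4 first) = λ_4/Σλ = 0.390625/0.559917 ≈ 0.698.

0.698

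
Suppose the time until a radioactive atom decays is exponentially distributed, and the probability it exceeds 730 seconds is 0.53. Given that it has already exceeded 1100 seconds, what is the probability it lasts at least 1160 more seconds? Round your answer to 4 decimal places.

0.3646

From e^(−λ·730) = 0.53, λ = −ln(0.53)/730 = 0.000869696.
Memoryless: P(X > 1100+1160 | X > 1100) = P(X > 1160) = e^(−0.000869696·1160) ≈ 0.3646.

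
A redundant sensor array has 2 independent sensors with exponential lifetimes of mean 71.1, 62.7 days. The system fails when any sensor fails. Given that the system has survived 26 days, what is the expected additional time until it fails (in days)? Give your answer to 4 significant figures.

33.32

First-failure rate Σλ = 1/71.1 + 1/62.7 = 0.0300137.
By memorylessness the expected residual is 1/Σλ = 33.3182 days, regardless of the 26 already elapsed.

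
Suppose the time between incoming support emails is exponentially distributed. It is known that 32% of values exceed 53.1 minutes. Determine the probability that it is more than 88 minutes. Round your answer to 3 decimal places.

e^(−λ·53.1) = 0.32 ⇒ λ = −ln(0.32)/53.1 = 0.0214583.
P(X > 88) = e^(−0.0214583·88) = e^(−1.8883) ≈ 0.151.

0.151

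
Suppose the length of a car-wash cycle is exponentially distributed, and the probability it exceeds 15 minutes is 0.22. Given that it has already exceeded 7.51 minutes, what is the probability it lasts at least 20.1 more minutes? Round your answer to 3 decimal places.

0.131

From e^(−λ·15) = 0.22, λ = −ln(0.22)/15 = 0.100942.
Memoryless: P(X > 7.51+20.1 | X > 7.51) = P(X > 20.1) = e^(−0.100942·20.1) ≈ 0.131.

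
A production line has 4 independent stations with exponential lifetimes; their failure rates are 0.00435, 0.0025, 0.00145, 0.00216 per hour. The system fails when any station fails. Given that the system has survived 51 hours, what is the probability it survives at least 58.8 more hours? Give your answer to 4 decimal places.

Time to first failure ~ Exp(Σλ) with Σλ = 0.01046.
By memorylessness, P(T > 51+58.8 | T > 51) = P(T > 58.8) = e^(−0.01046·58.8) ≈ 0.5406.

0.5406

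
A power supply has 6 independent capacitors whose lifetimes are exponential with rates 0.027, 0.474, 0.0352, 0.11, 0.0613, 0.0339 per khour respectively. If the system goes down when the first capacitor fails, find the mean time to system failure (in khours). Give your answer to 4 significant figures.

1.349

The time to first failure is exponential with rate Σλ = 0.027 + 0.474 + 0.0352 + 0.11 + 0.0613 + 0.0339 = 0.7414.
E[min] = 1/Σλ = 1/0.7414 = 1.3488 khours.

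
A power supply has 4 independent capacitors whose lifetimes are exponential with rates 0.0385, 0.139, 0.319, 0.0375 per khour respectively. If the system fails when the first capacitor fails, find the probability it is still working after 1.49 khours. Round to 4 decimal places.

0.4513

The time to first failure is exponential with rate Σλ = 0.0385 + 0.139 + 0.319 + 0.0375 = 0.534.
P(min > 1.49) = e^(−0.534·1.49) = e^(−0.79566) ≈ 0.4513.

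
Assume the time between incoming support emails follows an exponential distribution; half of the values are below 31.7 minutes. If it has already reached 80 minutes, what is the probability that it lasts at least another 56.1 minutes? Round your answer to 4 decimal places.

For an exponential, median = ln(2)/λ, so λ = ln 2 / 31.7 = 0.0218658 per minute.
P(X > s+t | X > s) = e^(−λ(s+t))/e^(−λs) = e^(−λt), independent of s = 80.
P(X > 56.1) = e^(−1.2267) ≈ 0.2933.

0.2933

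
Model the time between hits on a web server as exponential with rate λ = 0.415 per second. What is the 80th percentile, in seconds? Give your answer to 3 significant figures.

Set 1 − e^(−λt) = 0.8, so t = −ln(0.2)/λ = 1.6094/0.415 ≈ 3.87816 seconds.

3.88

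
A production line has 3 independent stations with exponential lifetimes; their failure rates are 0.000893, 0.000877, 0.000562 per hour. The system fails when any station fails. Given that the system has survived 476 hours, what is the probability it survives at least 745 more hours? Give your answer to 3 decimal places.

Time to first failure ~ Exp(Σλ) with Σλ = 0.002332.
By memorylessness, P(T > 476+745 | T > 476) = P(T > 745) = e^(−0.002332·745) ≈ 0.176.

0.176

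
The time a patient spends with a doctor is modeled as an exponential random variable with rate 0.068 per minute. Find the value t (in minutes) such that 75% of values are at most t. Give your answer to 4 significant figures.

Set 1 − e^(−λt) = 0.75, so t = −ln(0.25)/λ = 1.3863/0.068 ≈ 20.3867 minutes.

20.39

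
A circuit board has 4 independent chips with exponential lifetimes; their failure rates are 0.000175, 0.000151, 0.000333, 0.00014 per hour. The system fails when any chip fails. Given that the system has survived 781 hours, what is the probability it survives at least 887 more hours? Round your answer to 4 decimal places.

Time to first failure ~ Exp(Σλ) with Σλ = 0.000799.
By memorylessness, P(T > 781+887 | T > 781) = P(T > 887) = e^(−0.000799·887) ≈ 0.4923.

0.4923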